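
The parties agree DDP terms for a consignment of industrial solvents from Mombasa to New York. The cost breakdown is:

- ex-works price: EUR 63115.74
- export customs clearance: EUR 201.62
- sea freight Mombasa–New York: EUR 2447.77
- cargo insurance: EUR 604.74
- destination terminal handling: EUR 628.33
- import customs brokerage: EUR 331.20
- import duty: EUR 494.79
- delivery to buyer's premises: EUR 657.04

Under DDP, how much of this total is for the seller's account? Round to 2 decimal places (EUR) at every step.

DDP: the seller bears all costs including import duty.
Seller's account: goods 63115.74 + export clearance 201.62 + freight 2447.77 + insurance 604.74 + destination terminal 628.33 + brokerage 331.20 + duty 494.79 + delivery 657.04 = 68481.23
Buyer's account: 0.00

Seller's account: EUR 68481.23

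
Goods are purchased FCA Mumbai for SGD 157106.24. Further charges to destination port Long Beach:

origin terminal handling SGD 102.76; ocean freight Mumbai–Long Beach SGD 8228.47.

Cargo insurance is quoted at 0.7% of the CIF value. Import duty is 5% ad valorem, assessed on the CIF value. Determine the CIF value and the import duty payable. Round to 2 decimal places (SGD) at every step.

CIF value: SGD 166603.70; import duty: SGD 8330.19

Let C be the CIF value. C = FCA price + pre-shipment costs + freight + 0.7% × C
C − 0.7% × C = 157106.24 + 102.76 + 8228.47
0.993 × C = 165437.47
C = 165437.47 / 0.993 = 166603.70
Insurance premium = 0.7% × 166603.70 = 1166.23
Import duty = 166603.70 × 5% = 8330.19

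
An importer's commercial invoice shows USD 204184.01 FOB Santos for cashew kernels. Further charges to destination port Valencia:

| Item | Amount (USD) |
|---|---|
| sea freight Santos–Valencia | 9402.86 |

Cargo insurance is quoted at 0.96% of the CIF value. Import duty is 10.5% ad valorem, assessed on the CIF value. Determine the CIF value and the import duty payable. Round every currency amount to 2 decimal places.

Let C be the CIF value. C = FOB price + freight + 0.96% × C
C − 0.96% × C = 204184.01 + 9402.86
0.9904 × C = 213586.87
C = 213586.87 / 0.9904 = 215657.18
Insurance premium = 0.96% × 215657.18 = 2070.31
Import duty = 215657.18 × 10.5% = 22644.00

CIF value: USD 215657.18; import duty: USD 22644.00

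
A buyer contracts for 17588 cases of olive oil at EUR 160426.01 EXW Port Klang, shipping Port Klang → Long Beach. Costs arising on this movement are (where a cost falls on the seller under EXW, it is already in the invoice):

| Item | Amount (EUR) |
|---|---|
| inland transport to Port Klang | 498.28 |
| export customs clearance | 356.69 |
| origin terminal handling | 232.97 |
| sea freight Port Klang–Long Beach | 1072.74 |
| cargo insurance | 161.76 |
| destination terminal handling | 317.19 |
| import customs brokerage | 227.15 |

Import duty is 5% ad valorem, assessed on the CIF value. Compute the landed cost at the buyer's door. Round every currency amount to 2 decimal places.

Total landed cost: EUR 171430.21

EXW: the seller makes goods available at their premises; the buyer bears all onward costs.
CIF value = EXW price + inland to port + export clearance + origin terminal + freight + insurance = 160426.01 + 498.28 + 356.69 + 232.97 + 1072.74 + 161.76 = 162748.45
Import duty = 162748.45 × 5% = 8137.42
Buyer bears: inland to port 498.28 + export clearance 356.69 + origin terminal 232.97 + freight 1072.74 + insurance 161.76 + destination terminal 317.19 + brokerage 227.15 + duty 8137.42 = 11004.20
Landed cost = invoice 160426.01 + 11004.20 = 171430.21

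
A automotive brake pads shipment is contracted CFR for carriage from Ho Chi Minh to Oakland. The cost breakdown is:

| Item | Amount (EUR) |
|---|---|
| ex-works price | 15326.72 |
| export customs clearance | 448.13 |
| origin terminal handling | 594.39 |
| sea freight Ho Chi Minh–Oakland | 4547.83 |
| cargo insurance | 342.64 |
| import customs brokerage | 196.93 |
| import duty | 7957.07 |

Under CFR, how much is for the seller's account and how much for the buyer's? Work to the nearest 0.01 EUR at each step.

Seller: EUR 20917.07; buyer: EUR 8496.64

CFR: the seller pays costs through ocean freight to the destination port, but not insurance.
Seller's account: goods 15326.72 + export clearance 448.13 + origin terminal 594.39 + freight 4547.83 = 20917.07
Buyer's account: insurance 342.64 + brokerage 196.93 + duty 7957.07 = 8496.64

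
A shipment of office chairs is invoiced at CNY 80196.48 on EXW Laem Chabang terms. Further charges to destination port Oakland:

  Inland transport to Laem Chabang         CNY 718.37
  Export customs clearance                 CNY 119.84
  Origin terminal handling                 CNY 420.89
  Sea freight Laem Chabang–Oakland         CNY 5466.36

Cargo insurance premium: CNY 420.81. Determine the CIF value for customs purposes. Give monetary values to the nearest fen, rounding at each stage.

CIF = EXW price + pre-shipment costs + freight + insurance
CIF = 80196.48 + 718.37 + 119.84 + 420.89 + 5466.36 + 420.81 = 87342.75

CIF value: CNY 87342.75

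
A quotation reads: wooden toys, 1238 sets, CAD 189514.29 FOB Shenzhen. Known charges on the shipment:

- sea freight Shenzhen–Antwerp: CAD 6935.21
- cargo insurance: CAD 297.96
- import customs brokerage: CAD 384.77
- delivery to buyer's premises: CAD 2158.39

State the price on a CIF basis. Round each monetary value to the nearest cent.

CIF price: CAD 196747.46

Not relevant to the conversion: delivery, brokerage — on the buyer under both terms; not part of either seller's price.
From FOB to CIF, the seller additionally bears: freight, insurance.
CIF price = 189514.29 + 6935.21 + 297.96 = 196747.46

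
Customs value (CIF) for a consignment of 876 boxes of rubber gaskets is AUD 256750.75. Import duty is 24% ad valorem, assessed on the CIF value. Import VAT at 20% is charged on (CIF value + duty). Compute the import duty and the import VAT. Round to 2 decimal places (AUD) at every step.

Import duty = 256750.75 × 24% = 61620.18
VAT base = CIF + duty = 256750.75 + 61620.18 = 318370.93
Import VAT = 318370.93 × 20% = 63674.19

Import duty: AUD 61620.18; import VAT: AUD 63674.19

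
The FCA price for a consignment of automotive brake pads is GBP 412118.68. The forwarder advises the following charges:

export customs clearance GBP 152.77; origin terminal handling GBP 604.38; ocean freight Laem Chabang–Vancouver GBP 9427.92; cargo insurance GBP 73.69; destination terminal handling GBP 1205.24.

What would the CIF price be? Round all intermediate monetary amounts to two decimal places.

CIF price: GBP 422224.67

Not relevant to the conversion: export clearance — on the seller under both FCA and CIF; already in the FCA price and stays in the CIF price. destination terminal — on the buyer under both terms; not part of either seller's price.
From FCA to CIF, the seller additionally bears: origin terminal, freight, insurance.
CIF price = 412118.68 + 604.38 + 9427.92 + 73.69 = 422224.67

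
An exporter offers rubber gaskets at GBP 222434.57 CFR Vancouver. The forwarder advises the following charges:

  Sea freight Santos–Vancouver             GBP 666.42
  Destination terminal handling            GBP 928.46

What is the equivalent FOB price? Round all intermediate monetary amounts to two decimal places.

Not relevant to the conversion: destination terminal — on the buyer under both terms; not part of either seller's price.
From CFR to FOB, the seller no longer bears: freight.
FOB price = 222434.57 − 666.42 = 221768.15

FOB price: GBP 221768.15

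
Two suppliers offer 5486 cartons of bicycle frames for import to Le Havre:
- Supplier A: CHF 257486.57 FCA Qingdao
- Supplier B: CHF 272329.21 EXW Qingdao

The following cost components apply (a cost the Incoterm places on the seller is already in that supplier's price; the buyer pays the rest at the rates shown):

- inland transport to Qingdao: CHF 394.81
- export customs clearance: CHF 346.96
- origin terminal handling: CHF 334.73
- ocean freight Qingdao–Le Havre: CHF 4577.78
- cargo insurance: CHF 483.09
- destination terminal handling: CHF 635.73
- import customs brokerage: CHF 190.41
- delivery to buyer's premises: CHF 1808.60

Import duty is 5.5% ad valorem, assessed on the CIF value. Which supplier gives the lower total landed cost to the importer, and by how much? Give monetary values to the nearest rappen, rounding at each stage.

Supplier A (FCA):
CIF value = FCA price + origin terminal + freight + insurance = 257486.57 + 334.73 + 4577.78 + 483.09 = 262882.17
Import duty = 262882.17 × 5.5% = 14458.52
Buyer bears (A): 334.73 + 4577.78 + 483.09 + 635.73 + 190.41 + 1808.60 = 8030.34
Landed cost (A) = invoice 257486.57 + 8030.34 + duty 14458.52 = 279975.43
Supplier B (EXW):
CIF value = EXW price + inland to port + export clearance + origin terminal + freight + insurance = 272329.21 + 394.81 + 346.96 + 334.73 + 4577.78 + 483.09 = 278466.58
Import duty = 278466.58 × 5.5% = 15315.66
Buyer bears (B): 394.81 + 346.96 + 334.73 + 4577.78 + 483.09 + 635.73 + 190.41 + 1808.60 = 8772.11
Landed cost (B) = invoice 272329.21 + 8772.11 + duty 15315.66 = 296416.98
Difference = |279975.43 − 296416.98| = 16441.55

Supplier A is cheaper by CHF 16441.55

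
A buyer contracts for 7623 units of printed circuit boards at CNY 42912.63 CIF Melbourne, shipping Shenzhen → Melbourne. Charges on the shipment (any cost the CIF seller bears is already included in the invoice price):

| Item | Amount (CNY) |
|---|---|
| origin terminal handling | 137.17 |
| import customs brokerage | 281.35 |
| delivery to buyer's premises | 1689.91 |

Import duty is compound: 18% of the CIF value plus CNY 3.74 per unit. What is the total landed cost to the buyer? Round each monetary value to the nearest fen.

CIF: the seller pays costs through ocean freight and marine insurance to the destination port.
Already in the invoice (seller's account under CIF): origin terminal — exclude.
The CIF price already equals the CIF value: 42912.63
Ad valorem component: 42912.63 × 18% = 7724.27
Specific component: 7623 × 3.74 = 28510.02
Import duty = 7724.27 + 28510.02 = 36234.29
Buyer bears: brokerage 281.35 + delivery 1689.91 + duty 36234.29 = 38205.55
Landed cost = invoice 42912.63 + 38205.55 = 81118.18

Total landed cost: CNY 81118.18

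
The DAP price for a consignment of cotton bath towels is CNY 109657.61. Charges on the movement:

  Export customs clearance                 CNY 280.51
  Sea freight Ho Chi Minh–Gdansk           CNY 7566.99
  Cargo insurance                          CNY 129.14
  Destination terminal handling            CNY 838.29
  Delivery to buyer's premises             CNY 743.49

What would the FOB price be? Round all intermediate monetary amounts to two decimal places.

Not relevant to the conversion: export clearance — on the seller under both DAP and FOB; already in the DAP price and stays in the FOB price.
From DAP to FOB, the seller no longer bears: freight, insurance, destination terminal, delivery.
FOB price = 109657.61 − 7566.99 − 129.14 − 838.29 − 743.49 = 100379.70

FOB price: CNY 100379.70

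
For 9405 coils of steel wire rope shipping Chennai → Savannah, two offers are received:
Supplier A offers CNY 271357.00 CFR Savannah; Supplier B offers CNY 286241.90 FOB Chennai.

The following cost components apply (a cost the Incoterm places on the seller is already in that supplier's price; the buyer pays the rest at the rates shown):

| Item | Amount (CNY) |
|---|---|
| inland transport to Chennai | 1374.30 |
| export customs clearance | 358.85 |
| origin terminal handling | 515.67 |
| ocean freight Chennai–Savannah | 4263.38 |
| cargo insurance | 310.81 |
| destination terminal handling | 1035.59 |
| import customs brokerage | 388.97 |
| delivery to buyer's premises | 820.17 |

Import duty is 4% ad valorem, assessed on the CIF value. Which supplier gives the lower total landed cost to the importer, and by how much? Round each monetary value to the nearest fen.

Supplier A is cheaper by CNY 19914.21

Supplier A (CFR):
CIF value = CFR price + insurance = 271357.00 + 310.81 = 271667.81
Import duty = 271667.81 × 4% = 10866.71
Buyer bears (A): 310.81 + 1035.59 + 388.97 + 820.17 = 2555.54
Landed cost (A) = invoice 271357.00 + 2555.54 + duty 10866.71 = 284779.25
Supplier B (FOB):
CIF value = FOB price + freight + insurance = 286241.90 + 4263.38 + 310.81 = 290816.09
Import duty = 290816.09 × 4% = 11632.64
Buyer bears (B): 4263.38 + 310.81 + 1035.59 + 388.97 + 820.17 = 6818.92
Landed cost (B) = invoice 286241.90 + 6818.92 + duty 11632.64 = 304693.46
Difference = |284779.25 − 304693.46| = 19914.21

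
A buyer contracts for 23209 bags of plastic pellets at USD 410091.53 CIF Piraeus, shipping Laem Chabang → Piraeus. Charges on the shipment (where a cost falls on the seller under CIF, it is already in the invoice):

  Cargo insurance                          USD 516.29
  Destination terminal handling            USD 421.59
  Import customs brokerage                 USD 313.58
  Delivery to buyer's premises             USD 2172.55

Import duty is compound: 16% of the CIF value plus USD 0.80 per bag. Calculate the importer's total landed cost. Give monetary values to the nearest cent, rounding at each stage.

CIF: the seller pays costs through ocean freight and marine insurance to the destination port.
Already in the invoice (seller's account under CIF): insurance — exclude.
The CIF price already equals the CIF value: 410091.53
Ad valorem component: 410091.53 × 16% = 65614.64
Specific component: 23209 × 0.80 = 18567.20
Import duty = 65614.64 + 18567.20 = 84181.84
Buyer bears: destination terminal 421.59 + brokerage 313.58 + delivery 2172.55 + duty 84181.84 = 87089.56
Landed cost = invoice 410091.53 + 87089.56 = 497181.09

Total landed cost: USD 497181.09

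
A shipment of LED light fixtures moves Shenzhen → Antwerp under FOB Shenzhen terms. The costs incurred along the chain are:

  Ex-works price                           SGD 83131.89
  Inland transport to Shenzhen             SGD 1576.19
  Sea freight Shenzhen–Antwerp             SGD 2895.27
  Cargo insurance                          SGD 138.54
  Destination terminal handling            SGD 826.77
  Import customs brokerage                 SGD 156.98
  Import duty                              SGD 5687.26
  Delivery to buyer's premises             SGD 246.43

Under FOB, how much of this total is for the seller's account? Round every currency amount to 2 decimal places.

FOB: the seller bears costs until goods are on board at the origin port; the buyer bears freight, insurance and all costs thereafter.
Seller's account: goods 83131.89 + inland to port 1576.19 = 84708.08
Buyer's account: freight 2895.27 + insurance 138.54 + destination terminal 826.77 + brokerage 156.98 + duty 5687.26 + delivery 246.43 = 9951.25

Seller's account: SGD 84708.08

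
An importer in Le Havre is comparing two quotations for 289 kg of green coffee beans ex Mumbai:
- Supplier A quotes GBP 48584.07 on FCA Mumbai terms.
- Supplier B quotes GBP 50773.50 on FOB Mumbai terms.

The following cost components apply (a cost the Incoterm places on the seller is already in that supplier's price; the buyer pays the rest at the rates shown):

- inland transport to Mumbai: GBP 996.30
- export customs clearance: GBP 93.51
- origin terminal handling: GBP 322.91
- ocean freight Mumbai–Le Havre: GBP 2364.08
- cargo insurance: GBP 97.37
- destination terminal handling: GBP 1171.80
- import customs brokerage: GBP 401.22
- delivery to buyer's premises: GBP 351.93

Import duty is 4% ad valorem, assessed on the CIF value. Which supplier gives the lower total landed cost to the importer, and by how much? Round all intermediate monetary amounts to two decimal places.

Supplier A is cheaper by GBP 1941.18

Supplier A (FCA):
CIF value = FCA price + origin terminal + freight + insurance = 48584.07 + 322.91 + 2364.08 + 97.37 = 51368.43
Import duty = 51368.43 × 4% = 2054.74
Buyer bears (A): 322.91 + 2364.08 + 97.37 + 1171.80 + 401.22 + 351.93 = 4709.31
Landed cost (A) = invoice 48584.07 + 4709.31 + duty 2054.74 = 55348.12
Supplier B (FOB):
CIF value = FOB price + freight + insurance = 50773.50 + 2364.08 + 97.37 = 53234.95
Import duty = 53234.95 × 4% = 2129.40
Buyer bears (B): 2364.08 + 97.37 + 1171.80 + 401.22 + 351.93 = 4386.40
Landed cost (B) = invoice 50773.50 + 4386.40 + duty 2129.40 = 57289.30
Difference = |55348.12 − 57289.30| = 1941.18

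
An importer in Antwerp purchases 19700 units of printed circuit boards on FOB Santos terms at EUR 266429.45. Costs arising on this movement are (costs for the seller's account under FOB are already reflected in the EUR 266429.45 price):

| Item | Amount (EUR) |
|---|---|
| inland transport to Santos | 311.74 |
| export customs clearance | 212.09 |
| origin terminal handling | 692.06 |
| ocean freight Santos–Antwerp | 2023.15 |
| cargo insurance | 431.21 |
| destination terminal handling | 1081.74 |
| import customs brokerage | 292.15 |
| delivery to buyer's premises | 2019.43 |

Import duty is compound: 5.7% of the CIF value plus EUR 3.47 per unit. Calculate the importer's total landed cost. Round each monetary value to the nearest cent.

Total landed cost: EUR 355962.51

FOB: the seller bears costs until goods are on board at the origin port; the buyer bears freight, insurance and all costs thereafter.
Already in the invoice (seller's account under FOB): inland to port, export clearance, origin terminal — exclude.
CIF value = FOB price + freight + insurance = 266429.45 + 2023.15 + 431.21 = 268883.81
Ad valorem component: 268883.81 × 5.7% = 15326.38
Specific component: 19700 × 3.47 = 68359.00
Import duty = 15326.38 + 68359.00 = 83685.38
Buyer bears: freight 2023.15 + insurance 431.21 + destination terminal 1081.74 + brokerage 292.15 + delivery 2019.43 + duty 83685.38 = 89533.06
Landed cost = invoice 266429.45 + 89533.06 = 355962.51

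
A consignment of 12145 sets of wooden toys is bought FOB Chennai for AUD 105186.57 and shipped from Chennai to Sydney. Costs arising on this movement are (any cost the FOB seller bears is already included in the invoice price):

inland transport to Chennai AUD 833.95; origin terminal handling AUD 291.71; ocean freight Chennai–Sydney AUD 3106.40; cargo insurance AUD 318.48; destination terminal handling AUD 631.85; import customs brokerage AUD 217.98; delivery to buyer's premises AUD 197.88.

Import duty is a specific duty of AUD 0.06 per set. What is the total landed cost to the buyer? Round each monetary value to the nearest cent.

Total landed cost: AUD 110387.86

FOB: the seller bears costs until goods are on board at the origin port; the buyer bears freight, insurance and all costs thereafter.
Already in the invoice (seller's account under FOB): inland to port, origin terminal — exclude.
CIF value = FOB price + freight + insurance = 105186.57 + 3106.40 + 318.48 = 108611.45
Import duty = 12145 × 0.06 = 728.70
Buyer bears: freight 3106.40 + insurance 318.48 + destination terminal 631.85 + brokerage 217.98 + delivery 197.88 + duty 728.70 = 5201.29
Landed cost = invoice 105186.57 + 5201.29 = 110387.86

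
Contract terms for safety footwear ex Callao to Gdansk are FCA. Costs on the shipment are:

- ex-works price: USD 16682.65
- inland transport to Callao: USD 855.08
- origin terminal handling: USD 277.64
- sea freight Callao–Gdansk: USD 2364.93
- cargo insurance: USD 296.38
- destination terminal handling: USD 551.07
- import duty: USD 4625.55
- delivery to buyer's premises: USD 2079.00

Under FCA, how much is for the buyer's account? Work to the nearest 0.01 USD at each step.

Buyer's account: USD 10194.57

FCA: the seller delivers export-cleared goods to the carrier; the buyer bears costs from that point.
Seller's account: goods 16682.65 + inland to port 855.08 = 17537.73
Buyer's account: origin terminal 277.64 + freight 2364.93 + insurance 296.38 + destination terminal 551.07 + duty 4625.55 + delivery 2079.00 = 10194.57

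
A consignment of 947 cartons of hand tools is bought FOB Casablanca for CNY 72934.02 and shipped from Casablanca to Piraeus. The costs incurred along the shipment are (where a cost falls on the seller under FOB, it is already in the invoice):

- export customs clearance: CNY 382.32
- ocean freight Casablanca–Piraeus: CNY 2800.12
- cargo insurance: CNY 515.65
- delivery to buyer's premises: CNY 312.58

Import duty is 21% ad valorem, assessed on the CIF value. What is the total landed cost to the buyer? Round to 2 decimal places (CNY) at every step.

Total landed cost: CNY 92574.83

FOB: the seller bears costs until goods are on board at the origin port; the buyer bears freight, insurance and all costs thereafter.
Already in the invoice (seller's account under FOB): export clearance — exclude.
CIF value = FOB price + freight + insurance = 72934.02 + 2800.12 + 515.65 = 76249.79
Import duty = 76249.79 × 21% = 16012.46
Buyer bears: freight 2800.12 + insurance 515.65 + delivery 312.58 + duty 16012.46 = 19640.81
Landed cost = invoice 72934.02 + 19640.81 = 92574.83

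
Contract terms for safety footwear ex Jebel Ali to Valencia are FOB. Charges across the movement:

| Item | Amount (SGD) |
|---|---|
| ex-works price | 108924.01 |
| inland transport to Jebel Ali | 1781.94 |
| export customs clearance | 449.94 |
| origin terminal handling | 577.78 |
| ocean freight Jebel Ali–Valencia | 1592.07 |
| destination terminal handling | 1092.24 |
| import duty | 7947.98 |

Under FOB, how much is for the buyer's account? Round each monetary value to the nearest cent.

Buyer's account: SGD 10632.29

FOB: the seller bears costs until goods are on board at the origin port; the buyer bears freight, insurance and all costs thereafter.
Seller's account: goods 108924.01 + inland to port 1781.94 + export clearance 449.94 + origin terminal 577.78 = 111733.67
Buyer's account: freight 1592.07 + destination terminal 1092.24 + duty 7947.98 = 10632.29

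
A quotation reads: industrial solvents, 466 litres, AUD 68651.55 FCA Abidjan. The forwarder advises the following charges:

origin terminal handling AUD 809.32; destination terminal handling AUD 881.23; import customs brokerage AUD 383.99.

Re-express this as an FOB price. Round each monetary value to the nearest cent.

FOB price: AUD 69460.87

Not relevant to the conversion: destination terminal, brokerage — on the buyer under both terms; not part of either seller's price.
From FCA to FOB, the seller additionally bears: origin terminal.
FOB price = 68651.55 + 809.32 = 69460.87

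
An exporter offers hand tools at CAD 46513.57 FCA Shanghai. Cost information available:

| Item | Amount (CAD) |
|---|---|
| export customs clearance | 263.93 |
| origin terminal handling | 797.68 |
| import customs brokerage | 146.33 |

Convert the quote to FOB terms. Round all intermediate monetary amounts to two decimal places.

Not relevant to the conversion: export clearance — on the seller under both FCA and FOB; already in the FCA price and stays in the FOB price. brokerage — on the buyer under both terms; not part of either seller's price.
From FCA to FOB, the seller additionally bears: origin terminal.
FOB price = 46513.57 + 797.68 = 47311.25

FOB price: CAD 47311.25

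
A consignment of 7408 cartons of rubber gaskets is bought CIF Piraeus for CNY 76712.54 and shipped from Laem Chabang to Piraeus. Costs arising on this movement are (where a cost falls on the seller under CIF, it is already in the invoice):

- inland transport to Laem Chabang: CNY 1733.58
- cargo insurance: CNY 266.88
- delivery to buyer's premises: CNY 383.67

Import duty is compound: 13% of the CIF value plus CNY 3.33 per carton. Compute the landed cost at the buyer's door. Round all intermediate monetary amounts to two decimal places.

Total landed cost: CNY 111737.48

CIF: the seller pays costs through ocean freight and marine insurance to the destination port.
Already in the invoice (seller's account under CIF): inland to port, insurance — exclude.
The CIF price already equals the CIF value: 76712.54
Ad valorem component: 76712.54 × 13% = 9972.63
Specific component: 7408 × 3.33 = 24668.64
Import duty = 9972.63 + 24668.64 = 34641.27
Buyer bears: delivery 383.67 + duty 34641.27 = 35024.94
Landed cost = invoice 76712.54 + 35024.94 = 111737.48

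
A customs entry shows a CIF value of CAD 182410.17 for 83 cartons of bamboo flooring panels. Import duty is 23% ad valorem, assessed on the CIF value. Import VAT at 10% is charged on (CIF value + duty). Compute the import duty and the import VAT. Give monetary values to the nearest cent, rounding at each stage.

Import duty: CAD 41954.34; import VAT: CAD 22436.45

Import duty = 182410.17 × 23% = 41954.34
VAT base = CIF + duty = 182410.17 + 41954.34 = 224364.51
Import VAT = 224364.51 × 10% = 22436.45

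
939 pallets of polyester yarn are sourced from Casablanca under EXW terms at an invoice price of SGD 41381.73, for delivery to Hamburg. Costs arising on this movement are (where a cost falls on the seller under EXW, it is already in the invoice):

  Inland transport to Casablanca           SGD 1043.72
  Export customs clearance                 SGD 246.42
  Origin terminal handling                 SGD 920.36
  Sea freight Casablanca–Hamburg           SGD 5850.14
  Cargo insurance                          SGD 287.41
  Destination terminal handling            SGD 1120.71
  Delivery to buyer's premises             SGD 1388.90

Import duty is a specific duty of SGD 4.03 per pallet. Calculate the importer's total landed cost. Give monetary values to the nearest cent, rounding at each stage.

Total landed cost: SGD 56023.56

EXW: the seller makes goods available at their premises; the buyer bears all onward costs.
CIF value = EXW price + inland to port + export clearance + origin terminal + freight + insurance = 41381.73 + 1043.72 + 246.42 + 920.36 + 5850.14 + 287.41 = 49729.78
Import duty = 939 × 4.03 = 3784.17
Buyer bears: inland to port 1043.72 + export clearance 246.42 + origin terminal 920.36 + freight 5850.14 + insurance 287.41 + destination terminal 1120.71 + delivery 1388.90 + duty 3784.17 = 14641.83
Landed cost = invoice 41381.73 + 14641.83 = 56023.56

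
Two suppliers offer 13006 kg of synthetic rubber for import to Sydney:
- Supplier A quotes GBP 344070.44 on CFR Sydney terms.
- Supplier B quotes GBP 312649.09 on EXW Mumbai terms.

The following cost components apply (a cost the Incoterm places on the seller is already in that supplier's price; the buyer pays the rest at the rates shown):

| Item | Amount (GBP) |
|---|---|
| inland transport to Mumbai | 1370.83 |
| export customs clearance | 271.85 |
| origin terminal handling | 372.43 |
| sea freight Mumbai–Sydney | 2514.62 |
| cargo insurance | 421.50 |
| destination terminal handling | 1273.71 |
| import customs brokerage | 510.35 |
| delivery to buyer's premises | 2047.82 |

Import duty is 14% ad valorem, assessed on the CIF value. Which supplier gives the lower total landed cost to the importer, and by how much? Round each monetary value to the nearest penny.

Supplier A (CFR):
CIF value = CFR price + insurance = 344070.44 + 421.50 = 344491.94
Import duty = 344491.94 × 14% = 48228.87
Buyer bears (A): 421.50 + 1273.71 + 510.35 + 2047.82 = 4253.38
Landed cost (A) = invoice 344070.44 + 4253.38 + duty 48228.87 = 396552.69
Supplier B (EXW):
CIF value = EXW price + inland to port + export clearance + origin terminal + freight + insurance = 312649.09 + 1370.83 + 271.85 + 372.43 + 2514.62 + 421.50 = 317600.32
Import duty = 317600.32 × 14% = 44464.04
Buyer bears (B): 1370.83 + 271.85 + 372.43 + 2514.62 + 421.50 + 1273.71 + 510.35 + 2047.82 = 8783.11
Landed cost (B) = invoice 312649.09 + 8783.11 + duty 44464.04 = 365896.24
Difference = |396552.69 − 365896.24| = 30656.45

Supplier B is cheaper by GBP 30656.45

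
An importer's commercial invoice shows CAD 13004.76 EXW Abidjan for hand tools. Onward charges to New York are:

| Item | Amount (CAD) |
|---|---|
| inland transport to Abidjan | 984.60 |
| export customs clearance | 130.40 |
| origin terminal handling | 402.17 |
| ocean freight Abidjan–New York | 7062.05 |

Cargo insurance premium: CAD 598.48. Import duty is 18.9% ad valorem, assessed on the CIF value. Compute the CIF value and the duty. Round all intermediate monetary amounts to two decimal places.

CIF = EXW price + pre-shipment costs + freight + insurance
CIF = 13004.76 + 984.60 + 130.40 + 402.17 + 7062.05 + 598.48 = 22182.46
Import duty = 22182.46 × 18.9% = 4192.48

CIF value: CAD 22182.46; import duty: CAD 4192.48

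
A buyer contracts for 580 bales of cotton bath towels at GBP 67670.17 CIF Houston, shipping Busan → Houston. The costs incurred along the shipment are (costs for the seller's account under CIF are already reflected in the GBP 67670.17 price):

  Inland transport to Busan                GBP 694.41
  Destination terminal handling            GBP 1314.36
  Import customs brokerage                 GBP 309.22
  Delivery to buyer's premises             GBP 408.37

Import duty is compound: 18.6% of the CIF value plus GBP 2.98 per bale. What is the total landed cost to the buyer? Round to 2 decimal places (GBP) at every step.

Total landed cost: GBP 84017.17

CIF: the seller pays costs through ocean freight and marine insurance to the destination port.
Already in the invoice (seller's account under CIF): inland to port — exclude.
The CIF price already equals the CIF value: 67670.17
Ad valorem component: 67670.17 × 18.6% = 12586.65
Specific component: 580 × 2.98 = 1728.40
Import duty = 12586.65 + 1728.40 = 14315.05
Buyer bears: destination terminal 1314.36 + brokerage 309.22 + delivery 408.37 + duty 14315.05 = 16347.00
Landed cost = invoice 67670.17 + 16347.00 = 84017.17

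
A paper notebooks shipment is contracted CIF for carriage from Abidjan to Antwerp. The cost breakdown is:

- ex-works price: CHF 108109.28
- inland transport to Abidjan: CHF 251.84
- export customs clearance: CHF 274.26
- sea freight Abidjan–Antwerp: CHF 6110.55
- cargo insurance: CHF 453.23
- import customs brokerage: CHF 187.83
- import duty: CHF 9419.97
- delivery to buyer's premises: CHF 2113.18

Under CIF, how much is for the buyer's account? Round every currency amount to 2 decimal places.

CIF: the seller pays costs through ocean freight and marine insurance to the destination port.
Seller's account: goods 108109.28 + inland to port 251.84 + export clearance 274.26 + freight 6110.55 + insurance 453.23 = 115199.16
Buyer's account: brokerage 187.83 + duty 9419.97 + delivery 2113.18 = 11720.98

Buyer's account: CHF 11720.98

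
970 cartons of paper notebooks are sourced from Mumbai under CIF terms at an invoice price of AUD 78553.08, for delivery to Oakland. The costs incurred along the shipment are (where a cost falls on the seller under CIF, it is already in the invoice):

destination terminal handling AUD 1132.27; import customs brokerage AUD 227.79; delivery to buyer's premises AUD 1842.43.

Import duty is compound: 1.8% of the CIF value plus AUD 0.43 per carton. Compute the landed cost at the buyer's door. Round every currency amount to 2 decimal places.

Total landed cost: AUD 83586.63

CIF: the seller pays costs through ocean freight and marine insurance to the destination port.
The CIF price already equals the CIF value: 78553.08
Ad valorem component: 78553.08 × 1.8% = 1413.96
Specific component: 970 × 0.43 = 417.10
Import duty = 1413.96 + 417.10 = 1831.06
Buyer bears: destination terminal 1132.27 + brokerage 227.79 + delivery 1842.43 + duty 1831.06 = 5033.55
Landed cost = invoice 78553.08 + 5033.55 = 83586.63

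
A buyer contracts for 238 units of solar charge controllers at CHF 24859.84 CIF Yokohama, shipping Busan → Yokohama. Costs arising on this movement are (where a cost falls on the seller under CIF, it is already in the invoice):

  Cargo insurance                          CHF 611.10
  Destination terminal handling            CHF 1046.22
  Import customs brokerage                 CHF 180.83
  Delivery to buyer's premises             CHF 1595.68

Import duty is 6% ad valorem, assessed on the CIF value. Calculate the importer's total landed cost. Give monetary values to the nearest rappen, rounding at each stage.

Total landed cost: CHF 29174.16

CIF: the seller pays costs through ocean freight and marine insurance to the destination port.
Already in the invoice (seller's account under CIF): insurance — exclude.
The CIF price already equals the CIF value: 24859.84
Import duty = 24859.84 × 6% = 1491.59
Buyer bears: destination terminal 1046.22 + brokerage 180.83 + delivery 1595.68 + duty 1491.59 = 4314.32
Landed cost = invoice 24859.84 + 4314.32 = 29174.16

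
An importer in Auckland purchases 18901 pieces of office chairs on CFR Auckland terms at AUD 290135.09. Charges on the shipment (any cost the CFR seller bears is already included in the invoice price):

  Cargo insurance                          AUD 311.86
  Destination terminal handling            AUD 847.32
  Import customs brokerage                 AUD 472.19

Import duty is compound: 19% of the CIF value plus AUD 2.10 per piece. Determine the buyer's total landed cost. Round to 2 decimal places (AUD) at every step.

Total landed cost: AUD 386643.48

CFR: the seller pays costs through ocean freight to the destination port, but not insurance.
CIF value = CFR price + insurance = 290135.09 + 311.86 = 290446.95
Ad valorem component: 290446.95 × 19% = 55184.92
Specific component: 18901 × 2.10 = 39692.10
Import duty = 55184.92 + 39692.10 = 94877.02
Buyer bears: insurance 311.86 + destination terminal 847.32 + brokerage 472.19 + duty 94877.02 = 96508.39
Landed cost = invoice 290135.09 + 96508.39 = 386643.48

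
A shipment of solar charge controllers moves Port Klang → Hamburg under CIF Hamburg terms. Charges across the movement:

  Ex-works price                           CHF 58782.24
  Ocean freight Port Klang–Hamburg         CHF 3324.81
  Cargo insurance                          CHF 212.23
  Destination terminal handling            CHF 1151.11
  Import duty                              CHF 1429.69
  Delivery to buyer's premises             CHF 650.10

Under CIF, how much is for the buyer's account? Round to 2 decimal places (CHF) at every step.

CIF: the seller pays costs through ocean freight and marine insurance to the destination port.
Seller's account: goods 58782.24 + freight 3324.81 + insurance 212.23 = 62319.28
Buyer's account: destination terminal 1151.11 + duty 1429.69 + delivery 650.10 = 3230.90

Buyer's account: CHF 3230.90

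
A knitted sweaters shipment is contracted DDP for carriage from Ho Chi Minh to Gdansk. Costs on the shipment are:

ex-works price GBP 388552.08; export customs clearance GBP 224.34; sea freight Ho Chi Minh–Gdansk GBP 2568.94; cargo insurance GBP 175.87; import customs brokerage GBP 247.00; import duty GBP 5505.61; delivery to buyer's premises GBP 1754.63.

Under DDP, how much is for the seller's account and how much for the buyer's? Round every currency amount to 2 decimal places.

DDP: the seller bears all costs including import duty.
Seller's account: goods 388552.08 + export clearance 224.34 + freight 2568.94 + insurance 175.87 + brokerage 247.00 + duty 5505.61 + delivery 1754.63 = 399028.47
Buyer's account: 0.00

Seller: GBP 399028.47; buyer: GBP 0.00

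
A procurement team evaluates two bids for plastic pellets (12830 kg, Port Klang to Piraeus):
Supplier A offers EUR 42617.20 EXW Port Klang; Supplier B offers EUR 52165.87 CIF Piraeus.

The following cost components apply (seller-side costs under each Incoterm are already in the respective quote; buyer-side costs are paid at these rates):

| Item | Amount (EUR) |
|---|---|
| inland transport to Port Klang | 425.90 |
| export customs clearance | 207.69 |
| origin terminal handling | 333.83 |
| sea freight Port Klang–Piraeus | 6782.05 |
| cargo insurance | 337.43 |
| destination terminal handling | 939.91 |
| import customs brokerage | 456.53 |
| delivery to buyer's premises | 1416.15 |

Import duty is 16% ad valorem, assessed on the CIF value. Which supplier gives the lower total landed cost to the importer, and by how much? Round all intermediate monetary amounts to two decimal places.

Supplier A (EXW):
CIF value = EXW price + inland to port + export clearance + origin terminal + freight + insurance = 42617.20 + 425.90 + 207.69 + 333.83 + 6782.05 + 337.43 = 50704.10
Import duty = 50704.10 × 16% = 8112.66
Buyer bears (A): 425.90 + 207.69 + 333.83 + 6782.05 + 337.43 + 939.91 + 456.53 + 1416.15 = 10899.49
Landed cost (A) = invoice 42617.20 + 10899.49 + duty 8112.66 = 61629.35
Supplier B (CIF):
The CIF price already equals the CIF value: 52165.87
Import duty = 52165.87 × 16% = 8346.54
Buyer bears (B): 939.91 + 456.53 + 1416.15 = 2812.59
Landed cost (B) = invoice 52165.87 + 2812.59 + duty 8346.54 = 63325.00
Difference = |61629.35 − 63325.00| = 1695.65

Supplier A is cheaper by EUR 1695.65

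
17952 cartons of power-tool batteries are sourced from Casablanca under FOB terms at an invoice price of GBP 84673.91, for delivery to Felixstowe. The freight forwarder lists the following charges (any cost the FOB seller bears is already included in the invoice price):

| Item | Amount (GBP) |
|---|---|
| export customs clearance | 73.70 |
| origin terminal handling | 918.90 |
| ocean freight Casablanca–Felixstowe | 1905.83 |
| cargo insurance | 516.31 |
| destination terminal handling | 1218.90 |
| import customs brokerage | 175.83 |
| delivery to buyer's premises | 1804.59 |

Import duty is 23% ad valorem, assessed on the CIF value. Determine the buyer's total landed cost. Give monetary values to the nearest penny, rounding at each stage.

FOB: the seller bears costs until goods are on board at the origin port; the buyer bears freight, insurance and all costs thereafter.
Already in the invoice (seller's account under FOB): export clearance, origin terminal — exclude.
CIF value = FOB price + freight + insurance = 84673.91 + 1905.83 + 516.31 = 87096.05
Import duty = 87096.05 × 23% = 20032.09
Buyer bears: freight 1905.83 + insurance 516.31 + destination terminal 1218.90 + brokerage 175.83 + delivery 1804.59 + duty 20032.09 = 25653.55
Landed cost = invoice 84673.91 + 25653.55 = 110327.46

Total landed cost: GBP 110327.46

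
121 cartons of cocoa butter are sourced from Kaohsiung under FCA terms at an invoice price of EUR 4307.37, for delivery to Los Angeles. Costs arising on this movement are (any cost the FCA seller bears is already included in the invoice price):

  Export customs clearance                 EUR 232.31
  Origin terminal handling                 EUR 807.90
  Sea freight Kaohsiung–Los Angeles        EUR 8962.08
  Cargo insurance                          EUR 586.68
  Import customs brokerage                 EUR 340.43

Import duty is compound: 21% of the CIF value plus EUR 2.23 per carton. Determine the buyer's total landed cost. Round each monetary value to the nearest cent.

FCA: the seller delivers export-cleared goods to the carrier; the buyer bears costs from that point.
Already in the invoice (seller's account under FCA): export clearance — exclude.
CIF value = FCA price + origin terminal + freight + insurance = 4307.37 + 807.90 + 8962.08 + 586.68 = 14664.03
Ad valorem component: 14664.03 × 21% = 3079.45
Specific component: 121 × 2.23 = 269.83
Import duty = 3079.45 + 269.83 = 3349.28
Buyer bears: origin terminal 807.90 + freight 8962.08 + insurance 586.68 + brokerage 340.43 + duty 3349.28 = 14046.37
Landed cost = invoice 4307.37 + 14046.37 = 18353.74

Total landed cost: EUR 18353.74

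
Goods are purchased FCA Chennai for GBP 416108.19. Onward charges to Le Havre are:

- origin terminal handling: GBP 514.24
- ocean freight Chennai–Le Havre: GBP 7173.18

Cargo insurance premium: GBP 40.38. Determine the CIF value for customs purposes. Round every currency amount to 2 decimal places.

CIF value: GBP 423835.99

CIF = FCA price + pre-shipment costs + freight + insurance
CIF = 416108.19 + 514.24 + 7173.18 + 40.38 = 423835.99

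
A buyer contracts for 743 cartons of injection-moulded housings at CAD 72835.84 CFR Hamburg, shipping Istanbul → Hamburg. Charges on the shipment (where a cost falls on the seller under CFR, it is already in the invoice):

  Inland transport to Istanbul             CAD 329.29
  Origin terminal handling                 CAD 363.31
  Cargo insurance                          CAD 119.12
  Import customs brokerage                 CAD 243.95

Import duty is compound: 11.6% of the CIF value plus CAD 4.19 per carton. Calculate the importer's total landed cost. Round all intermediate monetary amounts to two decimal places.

CFR: the seller pays costs through ocean freight to the destination port, but not insurance.
Already in the invoice (seller's account under CFR): inland to port, origin terminal — exclude.
CIF value = CFR price + insurance = 72835.84 + 119.12 = 72954.96
Ad valorem component: 72954.96 × 11.6% = 8462.78
Specific component: 743 × 4.19 = 3113.17
Import duty = 8462.78 + 3113.17 = 11575.95
Buyer bears: insurance 119.12 + brokerage 243.95 + duty 11575.95 = 11939.02
Landed cost = invoice 72835.84 + 11939.02 = 84774.86

Total landed cost: CAD 84774.86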